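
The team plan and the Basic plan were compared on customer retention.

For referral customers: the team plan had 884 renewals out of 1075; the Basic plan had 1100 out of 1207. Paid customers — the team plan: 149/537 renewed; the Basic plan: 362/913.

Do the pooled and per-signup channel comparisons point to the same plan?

Yes

Referral: the team plan 884/1075 = 82.2%, the Basic plan 1100/1207 = 91.1% → the Basic plan
Paid: the team plan 149/537 = 27.7%, the Basic plan 362/913 = 39.6% → the Basic plan
Overall: the team plan 1033/1612 = 64.1%, the Basic plan 1462/2120 = 69.0% → the Basic plan
The Basic plan wins overall and in every signup group — no reversal.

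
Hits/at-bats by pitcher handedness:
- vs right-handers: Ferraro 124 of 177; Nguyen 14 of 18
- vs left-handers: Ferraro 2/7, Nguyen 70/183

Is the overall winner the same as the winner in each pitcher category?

No

Vs right-handers: Ferraro 124/177 = 70.1%, Nguyen 14/18 = 77.8% → Nguyen
Vs left-handers: Ferraro 2/7 = 28.6%, Nguyen 70/183 = 38.3% → Nguyen
Overall: Ferraro 126/184 = 68.5%, Nguyen 84/201 = 41.8% → Ferraro
Nguyen wins each pitcher group but Ferraro wins overall — the comparison reverses. Nguyen's at-bats skew toward vs left-handers, which has a lower base rate.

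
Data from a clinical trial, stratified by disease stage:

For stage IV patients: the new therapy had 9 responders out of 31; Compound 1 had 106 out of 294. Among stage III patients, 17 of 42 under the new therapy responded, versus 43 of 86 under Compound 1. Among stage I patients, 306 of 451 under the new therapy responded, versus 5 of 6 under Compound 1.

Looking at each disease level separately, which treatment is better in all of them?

Stage IV: the new therapy 9/31 = 29.0%, Compound 1 106/294 = 36.1% → Compound 1
Stage III: the new therapy 17/42 = 40.5%, Compound 1 43/86 = 50.0% → Compound 1
Stage I: the new therapy 306/451 = 67.8%, Compound 1 5/6 = 83.3% → Compound 1
Compound 1 has the higher rate in all 3 groups.

Compound 1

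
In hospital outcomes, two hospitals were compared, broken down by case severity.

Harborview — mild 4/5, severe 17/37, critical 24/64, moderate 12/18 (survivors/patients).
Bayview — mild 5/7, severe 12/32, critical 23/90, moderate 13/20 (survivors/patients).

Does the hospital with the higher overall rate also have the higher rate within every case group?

Mild: Harborview 4/5 = 80.0%, Bayview 5/7 = 71.4% → Harborview
Severe: Harborview 17/37 = 45.9%, Bayview 12/32 = 37.5% → Harborview
Critical: Harborview 24/64 = 37.5%, Bayview 23/90 = 25.6% → Harborview
Moderate: Harborview 12/18 = 66.7%, Bayview 13/20 = 65.0% → Harborview
Overall: Harborview 57/124 = 46.0%, Bayview 53/149 = 35.6% → Harborview
Harborview wins overall and in every case group — no reversal.

Yes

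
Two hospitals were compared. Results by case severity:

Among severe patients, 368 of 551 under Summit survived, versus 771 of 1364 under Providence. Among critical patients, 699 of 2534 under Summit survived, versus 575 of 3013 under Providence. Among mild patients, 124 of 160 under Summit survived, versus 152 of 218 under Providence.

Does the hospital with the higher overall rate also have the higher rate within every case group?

Severe: Summit 368/551 = 66.8%, Providence 771/1364 = 56.5% → Summit
Critical: Summit 699/2534 = 27.6%, Providence 575/3013 = 19.1% → Summit
Mild: Summit 124/160 = 77.5%, Providence 152/218 = 69.7% → Summit
Overall: Summit 1191/3245 = 36.7%, Providence 1498/4595 = 32.6% → Summit
Summit wins overall and in every case group — no reversal.

Yes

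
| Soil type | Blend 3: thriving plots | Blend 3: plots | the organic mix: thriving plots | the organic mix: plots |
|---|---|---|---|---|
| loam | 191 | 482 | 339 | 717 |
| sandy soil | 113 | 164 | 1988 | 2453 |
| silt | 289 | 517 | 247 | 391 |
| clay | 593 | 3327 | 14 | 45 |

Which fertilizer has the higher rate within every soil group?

the organic mix

Loam: Blend 3 191/482 = 39.6%, the organic mix 339/717 = 47.3% → the organic mix
Sandy soil: Blend 3 113/164 = 68.9%, the organic mix 1988/2453 = 81.0% → the organic mix
Silt: Blend 3 289/517 = 55.9%, the organic mix 247/391 = 63.2% → the organic mix
Clay: Blend 3 593/3327 = 17.8%, the organic mix 14/45 = 31.1% → the organic mix
The organic mix has the higher rate in all 4 groups.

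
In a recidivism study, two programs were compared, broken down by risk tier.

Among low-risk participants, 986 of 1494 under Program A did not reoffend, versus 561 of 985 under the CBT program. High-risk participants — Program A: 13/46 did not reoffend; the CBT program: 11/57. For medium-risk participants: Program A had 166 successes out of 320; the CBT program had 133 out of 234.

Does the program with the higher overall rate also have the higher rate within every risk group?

No

Low-risk: Program A 986/1494 = 66.0%, the CBT program 561/985 = 57.0% → Program A
High-risk: Program A 13/46 = 28.3%, the CBT program 11/57 = 19.3% → Program A
Medium-risk: Program A 166/320 = 51.9%, the CBT program 133/234 = 56.8% → the CBT program
Overall: Program A 1165/1860 = 62.6%, the CBT program 705/1276 = 55.3% → Program A
Neither sweeps: Program A wins 2 of 3 groups, the CBT program wins 1. Program A wins overall but not every group — no Simpson reversal.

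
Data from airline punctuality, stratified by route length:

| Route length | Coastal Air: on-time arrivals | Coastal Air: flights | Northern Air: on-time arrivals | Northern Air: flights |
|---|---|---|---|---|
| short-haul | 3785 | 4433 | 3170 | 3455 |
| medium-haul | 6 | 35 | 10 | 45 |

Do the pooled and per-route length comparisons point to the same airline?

Short-haul: Coastal Air 3785/4433 = 85.4%, Northern Air 3170/3455 = 91.8% → Northern Air
Medium-haul: Coastal Air 6/35 = 17.1%, Northern Air 10/45 = 22.2% → Northern Air
Overall: Coastal Air 3791/4468 = 84.8%, Northern Air 3180/3500 = 90.9% → Northern Air
Northern Air wins overall and in every route group — no reversal.

Yes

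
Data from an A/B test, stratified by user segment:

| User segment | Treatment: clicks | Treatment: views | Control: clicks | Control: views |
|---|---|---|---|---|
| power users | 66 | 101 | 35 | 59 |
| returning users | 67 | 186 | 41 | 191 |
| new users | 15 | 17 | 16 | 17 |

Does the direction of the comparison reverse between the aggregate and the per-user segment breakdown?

No

Power users: Treatment 66/101 = 65.3%, Control 35/59 = 59.3% → Treatment
Returning users: Treatment 67/186 = 36.0%, Control 41/191 = 21.5% → Treatment
New users: Treatment 15/17 = 88.2%, Control 16/17 = 94.1% → Control
Overall: Treatment 148/304 = 48.7%, Control 92/267 = 34.5% → Treatment
Neither sweeps: Treatment wins 2 of 3 groups, Control wins 1. Treatment wins overall but not every group — no Simpson reversal.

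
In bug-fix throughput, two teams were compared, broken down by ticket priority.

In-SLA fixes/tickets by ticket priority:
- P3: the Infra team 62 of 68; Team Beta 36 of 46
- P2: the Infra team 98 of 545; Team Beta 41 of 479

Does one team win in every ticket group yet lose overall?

No

P3: the Infra team 62/68 = 91.2%, Team Beta 36/46 = 78.3% → the Infra team
P2: the Infra team 98/545 = 18.0%, Team Beta 41/479 = 8.6% → the Infra team
Overall: the Infra team 160/613 = 26.1%, Team Beta 77/525 = 14.7% → the Infra team
The Infra team wins overall and in every ticket group — no reversal.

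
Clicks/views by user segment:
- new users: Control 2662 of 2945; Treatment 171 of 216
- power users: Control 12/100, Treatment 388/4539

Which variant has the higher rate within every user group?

Control

New users: Control 2662/2945 = 90.4%, Treatment 171/216 = 79.2% → Control
Power users: Control 12/100 = 12.0%, Treatment 388/4539 = 8.5% → Control
Control has the higher rate in both groups.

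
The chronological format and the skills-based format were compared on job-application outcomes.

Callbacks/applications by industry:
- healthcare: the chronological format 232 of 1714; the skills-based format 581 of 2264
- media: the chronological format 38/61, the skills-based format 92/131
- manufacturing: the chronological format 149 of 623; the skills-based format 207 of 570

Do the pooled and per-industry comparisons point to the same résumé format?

Yes

Healthcare: the chronological format 232/1714 = 13.5%, the skills-based format 581/2264 = 25.7% → the skills-based format
Media: the chronological format 38/61 = 62.3%, the skills-based format 92/131 = 70.2% → the skills-based format
Manufacturing: the chronological format 149/623 = 23.9%, the skills-based format 207/570 = 36.3% → the skills-based format
Overall: the chronological format 419/2398 = 17.5%, the skills-based format 880/2965 = 29.7% → the skills-based format
The skills-based format wins overall and in every industry group — no reversal.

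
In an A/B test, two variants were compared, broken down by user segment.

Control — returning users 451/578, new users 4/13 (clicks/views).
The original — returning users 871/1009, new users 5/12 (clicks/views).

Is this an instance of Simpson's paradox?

No

Returning users: Control 451/578 = 78.0%, the original 871/1009 = 86.3% → the original
New users: Control 4/13 = 30.8%, the original 5/12 = 41.7% → the original
Overall: Control 455/591 = 77.0%, the original 876/1021 = 85.8% → the original
The original wins overall and in every user group — no reversal.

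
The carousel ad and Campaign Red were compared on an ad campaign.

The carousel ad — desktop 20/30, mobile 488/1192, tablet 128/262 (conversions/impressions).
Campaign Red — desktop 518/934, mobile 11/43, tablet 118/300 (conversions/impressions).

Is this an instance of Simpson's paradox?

Yes

Desktop: the carousel ad 20/30 = 66.7%, Campaign Red 518/934 = 55.5% → the carousel ad
Mobile: the carousel ad 488/1192 = 40.9%, Campaign Red 11/43 = 25.6% → the carousel ad
Tablet: the carousel ad 128/262 = 48.9%, Campaign Red 118/300 = 39.3% → the carousel ad
Overall: the carousel ad 636/1484 = 42.9%, Campaign Red 647/1277 = 50.7% → Campaign Red
The carousel ad wins each device group but Campaign Red wins overall — the comparison reverses. The carousel ad's impressions skew toward mobile, which has a lower base rate.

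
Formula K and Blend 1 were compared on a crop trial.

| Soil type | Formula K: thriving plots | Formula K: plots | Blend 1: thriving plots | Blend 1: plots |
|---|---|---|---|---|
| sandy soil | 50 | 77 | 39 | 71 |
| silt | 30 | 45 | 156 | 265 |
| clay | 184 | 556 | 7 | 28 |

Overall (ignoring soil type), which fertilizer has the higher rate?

Sandy soil: Formula K 50/77 = 64.9%, Blend 1 39/71 = 54.9% → Formula K
Silt: Formula K 30/45 = 66.7%, Blend 1 156/265 = 58.9% → Formula K
Clay: Formula K 184/556 = 33.1%, Blend 1 7/28 = 25.0% → Formula K
Overall: Formula K 264/678 = 38.9%, Blend 1 202/364 = 55.5% → Blend 1
(Formula K wins every soil group but Blend 1 wins overall — Formula K's plots skew toward the low-rate clay group.)

Blend 1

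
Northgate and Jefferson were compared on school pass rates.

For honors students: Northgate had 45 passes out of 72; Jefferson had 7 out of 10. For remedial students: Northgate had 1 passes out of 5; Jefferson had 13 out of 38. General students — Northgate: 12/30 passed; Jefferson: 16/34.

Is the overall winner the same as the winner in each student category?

Honors: Northgate 45/72 = 62.5%, Jefferson 7/10 = 70.0% → Jefferson
Remedial: Northgate 1/5 = 20.0%, Jefferson 13/38 = 34.2% → Jefferson
General: Northgate 12/30 = 40.0%, Jefferson 16/34 = 47.1% → Jefferson
Overall: Northgate 58/107 = 54.2%, Jefferson 36/82 = 43.9% → Northgate
Jefferson wins each student group but Northgate wins overall — the comparison reverses. Jefferson's students skew toward remedial, which has a lower base rate.

No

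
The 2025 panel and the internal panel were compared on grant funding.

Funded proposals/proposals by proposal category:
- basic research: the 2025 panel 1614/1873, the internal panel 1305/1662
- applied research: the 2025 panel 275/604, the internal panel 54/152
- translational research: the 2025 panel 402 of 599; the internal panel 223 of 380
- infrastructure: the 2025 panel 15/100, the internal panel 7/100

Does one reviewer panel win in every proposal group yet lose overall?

No

Basic research: the 2025 panel 1614/1873 = 86.2%, the internal panel 1305/1662 = 78.5% → the 2025 panel
Applied research: the 2025 panel 275/604 = 45.5%, the internal panel 54/152 = 35.5% → the 2025 panel
Translational research: the 2025 panel 402/599 = 67.1%, the internal panel 223/380 = 58.7% → the 2025 panel
Infrastructure: the 2025 panel 15/100 = 15.0%, the internal panel 7/100 = 7.0% → the 2025 panel
Overall: the 2025 panel 2306/3176 = 72.6%, the internal panel 1589/2294 = 69.3% → the 2025 panel
The 2025 panel wins overall and in every proposal group — no reversal.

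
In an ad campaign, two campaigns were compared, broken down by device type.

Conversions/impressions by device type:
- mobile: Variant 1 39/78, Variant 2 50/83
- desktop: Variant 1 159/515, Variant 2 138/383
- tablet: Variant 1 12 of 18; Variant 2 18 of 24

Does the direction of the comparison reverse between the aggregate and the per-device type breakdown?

Mobile: Variant 1 39/78 = 50.0%, Variant 2 50/83 = 60.2% → Variant 2
Desktop: Variant 1 159/515 = 30.9%, Variant 2 138/383 = 36.0% → Variant 2
Tablet: Variant 1 12/18 = 66.7%, Variant 2 18/24 = 75.0% → Variant 2
Overall: Variant 1 210/611 = 34.4%, Variant 2 206/490 = 42.0% → Variant 2
Variant 2 wins overall and in every device group — no reversal.

No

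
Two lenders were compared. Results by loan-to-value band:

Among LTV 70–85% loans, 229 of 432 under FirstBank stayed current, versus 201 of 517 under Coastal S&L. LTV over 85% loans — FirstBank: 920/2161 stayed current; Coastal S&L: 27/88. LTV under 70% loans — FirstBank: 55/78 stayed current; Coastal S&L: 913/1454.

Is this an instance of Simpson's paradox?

LTV 70–85%: FirstBank 229/432 = 53.0%, Coastal S&L 201/517 = 38.9% → FirstBank
LTV over 85%: FirstBank 920/2161 = 42.6%, Coastal S&L 27/88 = 30.7% → FirstBank
LTV under 70%: FirstBank 55/78 = 70.5%, Coastal S&L 913/1454 = 62.8% → FirstBank
Overall: FirstBank 1204/2671 = 45.1%, Coastal S&L 1141/2059 = 55.4% → Coastal S&L
FirstBank wins each loan-to-value group but Coastal S&L wins overall — the comparison reverses. FirstBank's loans skew toward LTV over 85%, which has a lower base rate.

Yes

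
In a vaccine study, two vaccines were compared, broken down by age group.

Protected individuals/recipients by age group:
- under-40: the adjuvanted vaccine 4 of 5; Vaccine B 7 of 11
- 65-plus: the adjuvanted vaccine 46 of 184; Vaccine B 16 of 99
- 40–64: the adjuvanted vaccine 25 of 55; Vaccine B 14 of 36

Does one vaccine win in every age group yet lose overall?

No

Under-40: the adjuvanted vaccine 4/5 = 80.0%, Vaccine B 7/11 = 63.6% → the adjuvanted vaccine
65-plus: the adjuvanted vaccine 46/184 = 25.0%, Vaccine B 16/99 = 16.2% → the adjuvanted vaccine
40–64: the adjuvanted vaccine 25/55 = 45.5%, Vaccine B 14/36 = 38.9% → the adjuvanted vaccine
Overall: the adjuvanted vaccine 75/244 = 30.7%, Vaccine B 37/146 = 25.3% → the adjuvanted vaccine
The adjuvanted vaccine wins overall and in every age group — no reversal.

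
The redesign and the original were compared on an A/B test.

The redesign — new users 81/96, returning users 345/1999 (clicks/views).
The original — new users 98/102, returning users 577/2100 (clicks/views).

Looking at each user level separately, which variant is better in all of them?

New users: the redesign 81/96 = 84.4%, the original 98/102 = 96.1% → the original
Returning users: the redesign 345/1999 = 17.3%, the original 577/2100 = 27.5% → the original
The original has the higher rate in both groups.

the original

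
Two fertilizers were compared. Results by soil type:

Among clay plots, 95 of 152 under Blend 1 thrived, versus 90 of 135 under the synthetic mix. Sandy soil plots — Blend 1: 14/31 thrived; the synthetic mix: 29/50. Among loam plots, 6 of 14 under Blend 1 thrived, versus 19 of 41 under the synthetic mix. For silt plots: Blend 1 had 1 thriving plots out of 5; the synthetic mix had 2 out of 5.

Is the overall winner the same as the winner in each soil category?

Clay: Blend 1 95/152 = 62.5%, the synthetic mix 90/135 = 66.7% → the synthetic mix
Sandy soil: Blend 1 14/31 = 45.2%, the synthetic mix 29/50 = 58.0% → the synthetic mix
Loam: Blend 1 6/14 = 42.9%, the synthetic mix 19/41 = 46.3% → the synthetic mix
Silt: Blend 1 1/5 = 20.0%, the synthetic mix 2/5 = 40.0% → the synthetic mix
Overall: Blend 1 116/202 = 57.4%, the synthetic mix 140/231 = 60.6% → the synthetic mix
The synthetic mix wins overall and in every soil group — no reversal.

Yes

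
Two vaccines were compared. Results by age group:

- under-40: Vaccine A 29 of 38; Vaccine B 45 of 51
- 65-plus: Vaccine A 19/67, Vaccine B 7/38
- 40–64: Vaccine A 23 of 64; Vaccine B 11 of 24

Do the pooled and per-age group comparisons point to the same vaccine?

No

Under-40: Vaccine A 29/38 = 76.3%, Vaccine B 45/51 = 88.2% → Vaccine B
65-plus: Vaccine A 19/67 = 28.4%, Vaccine B 7/38 = 18.4% → Vaccine A
40–64: Vaccine A 23/64 = 35.9%, Vaccine B 11/24 = 45.8% → Vaccine B
Overall: Vaccine A 71/169 = 42.0%, Vaccine B 63/113 = 55.8% → Vaccine B
Neither sweeps: Vaccine A wins 1 of 3 groups, Vaccine B wins 2. Vaccine B wins overall but not every group — no Simpson reversal.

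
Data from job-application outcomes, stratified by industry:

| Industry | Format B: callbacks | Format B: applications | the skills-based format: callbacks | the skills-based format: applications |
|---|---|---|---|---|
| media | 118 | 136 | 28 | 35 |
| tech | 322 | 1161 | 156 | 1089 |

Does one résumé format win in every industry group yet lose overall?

No

Media: Format B 118/136 = 86.8%, the skills-based format 28/35 = 80.0% → Format B
Tech: Format B 322/1161 = 27.7%, the skills-based format 156/1089 = 14.3% → Format B
Overall: Format B 440/1297 = 33.9%, the skills-based format 184/1124 = 16.4% → Format B
Format B wins overall and in every industry group — no reversal.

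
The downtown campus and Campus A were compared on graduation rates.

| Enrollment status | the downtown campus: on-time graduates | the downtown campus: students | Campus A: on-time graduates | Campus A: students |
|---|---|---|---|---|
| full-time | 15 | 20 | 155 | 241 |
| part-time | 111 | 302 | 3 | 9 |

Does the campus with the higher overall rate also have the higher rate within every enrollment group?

No

Full-time: the downtown campus 15/20 = 75.0%, Campus A 155/241 = 64.3% → the downtown campus
Part-time: the downtown campus 111/302 = 36.8%, Campus A 3/9 = 33.3% → the downtown campus
Overall: the downtown campus 126/322 = 39.1%, Campus A 158/250 = 63.2% → Campus A
The downtown campus wins each enrollment group but Campus A wins overall — the comparison reverses. The downtown campus's students skew toward part-time, which has a lower base rate.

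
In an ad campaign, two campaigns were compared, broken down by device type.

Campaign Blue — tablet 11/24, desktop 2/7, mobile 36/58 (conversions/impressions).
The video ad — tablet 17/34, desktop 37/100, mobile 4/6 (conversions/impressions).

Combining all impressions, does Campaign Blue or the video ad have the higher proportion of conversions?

Campaign Blue

Tablet: Campaign Blue 11/24 = 45.8%, the video ad 17/34 = 50.0% → the video ad
Desktop: Campaign Blue 2/7 = 28.6%, the video ad 37/100 = 37.0% → the video ad
Mobile: Campaign Blue 36/58 = 62.1%, the video ad 4/6 = 66.7% → the video ad
Overall: Campaign Blue 49/89 = 55.1%, the video ad 58/140 = 41.4% → Campaign Blue
(The video ad wins every device group but Campaign Blue wins overall — the video ad's impressions skew toward the low-rate desktop group.)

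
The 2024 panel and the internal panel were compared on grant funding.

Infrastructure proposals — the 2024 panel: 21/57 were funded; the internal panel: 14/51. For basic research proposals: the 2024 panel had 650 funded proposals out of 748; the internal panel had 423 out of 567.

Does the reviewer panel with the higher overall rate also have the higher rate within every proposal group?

Infrastructure: the 2024 panel 21/57 = 36.8%, the internal panel 14/51 = 27.5% → the 2024 panel
Basic research: the 2024 panel 650/748 = 86.9%, the internal panel 423/567 = 74.6% → the 2024 panel
Overall: the 2024 panel 671/805 = 83.4%, the internal panel 437/618 = 70.7% → the 2024 panel
The 2024 panel wins overall and in every proposal group — no reversal.

Yes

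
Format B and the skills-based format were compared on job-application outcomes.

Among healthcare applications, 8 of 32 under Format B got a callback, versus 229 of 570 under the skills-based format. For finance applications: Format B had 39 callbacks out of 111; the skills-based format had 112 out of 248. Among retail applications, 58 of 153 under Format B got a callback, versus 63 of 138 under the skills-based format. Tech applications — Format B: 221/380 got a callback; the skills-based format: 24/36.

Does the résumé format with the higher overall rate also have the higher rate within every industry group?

No

Healthcare: Format B 8/32 = 25.0%, the skills-based format 229/570 = 40.2% → the skills-based format
Finance: Format B 39/111 = 35.1%, the skills-based format 112/248 = 45.2% → the skills-based format
Retail: Format B 58/153 = 37.9%, the skills-based format 63/138 = 45.7% → the skills-based format
Tech: Format B 221/380 = 58.2%, the skills-based format 24/36 = 66.7% → the skills-based format
Overall: Format B 326/676 = 48.2%, the skills-based format 428/992 = 43.1% → Format B
The skills-based format wins each industry group but Format B wins overall — the comparison reverses. The skills-based format's applications skew toward healthcare, which has a lower base rate.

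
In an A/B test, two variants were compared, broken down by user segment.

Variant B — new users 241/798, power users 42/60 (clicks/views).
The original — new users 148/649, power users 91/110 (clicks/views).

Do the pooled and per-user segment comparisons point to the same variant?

New users: Variant B 241/798 = 30.2%, the original 148/649 = 22.8% → Variant B
Power users: Variant B 42/60 = 70.0%, the original 91/110 = 82.7% → the original
Overall: Variant B 283/858 = 33.0%, the original 239/759 = 31.5% → Variant B
Neither sweeps: Variant B wins 1 of 2 groups, the original wins 1. Variant B wins overall but not every group — no Simpson reversal.

No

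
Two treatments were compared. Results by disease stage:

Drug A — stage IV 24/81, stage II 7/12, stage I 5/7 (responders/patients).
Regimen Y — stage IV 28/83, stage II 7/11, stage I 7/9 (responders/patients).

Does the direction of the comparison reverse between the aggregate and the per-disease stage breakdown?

No

Stage IV: Drug A 24/81 = 29.6%, Regimen Y 28/83 = 33.7% → Regimen Y
Stage II: Drug A 7/12 = 58.3%, Regimen Y 7/11 = 63.6% → Regimen Y
Stage I: Drug A 5/7 = 71.4%, Regimen Y 7/9 = 77.8% → Regimen Y
Overall: Drug A 36/100 = 36.0%, Regimen Y 42/103 = 40.8% → Regimen Y
Regimen Y wins overall and in every disease group — no reversal.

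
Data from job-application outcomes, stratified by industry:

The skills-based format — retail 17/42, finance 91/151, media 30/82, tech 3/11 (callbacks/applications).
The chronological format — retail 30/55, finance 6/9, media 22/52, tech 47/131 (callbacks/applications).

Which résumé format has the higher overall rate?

the skills-based format

Retail: the skills-based format 17/42 = 40.5%, the chronological format 30/55 = 54.5% → the chronological format
Finance: the skills-based format 91/151 = 60.3%, the chronological format 6/9 = 66.7% → the chronological format
Media: the skills-based format 30/82 = 36.6%, the chronological format 22/52 = 42.3% → the chronological format
Tech: the skills-based format 3/11 = 27.3%, the chronological format 47/131 = 35.9% → the chronological format
Overall: the skills-based format 141/286 = 49.3%, the chronological format 105/247 = 42.5% → the skills-based format
(The chronological format wins every industry group but the skills-based format wins overall — the chronological format's applications skew toward the low-rate tech group.)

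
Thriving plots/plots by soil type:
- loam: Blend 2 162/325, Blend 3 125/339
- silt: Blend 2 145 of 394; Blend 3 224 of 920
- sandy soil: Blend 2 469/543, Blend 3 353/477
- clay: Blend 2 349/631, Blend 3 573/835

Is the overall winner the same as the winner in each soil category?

No

Loam: Blend 2 162/325 = 49.8%, Blend 3 125/339 = 36.9% → Blend 2
Silt: Blend 2 145/394 = 36.8%, Blend 3 224/920 = 24.3% → Blend 2
Sandy soil: Blend 2 469/543 = 86.4%, Blend 3 353/477 = 74.0% → Blend 2
Clay: Blend 2 349/631 = 55.3%, Blend 3 573/835 = 68.6% → Blend 3
Overall: Blend 2 1125/1893 = 59.4%, Blend 3 1275/2571 = 49.6% → Blend 2
Neither sweeps: Blend 2 wins 3 of 4 groups, Blend 3 wins 1. Blend 2 wins overall but not every group — no Simpson reversal.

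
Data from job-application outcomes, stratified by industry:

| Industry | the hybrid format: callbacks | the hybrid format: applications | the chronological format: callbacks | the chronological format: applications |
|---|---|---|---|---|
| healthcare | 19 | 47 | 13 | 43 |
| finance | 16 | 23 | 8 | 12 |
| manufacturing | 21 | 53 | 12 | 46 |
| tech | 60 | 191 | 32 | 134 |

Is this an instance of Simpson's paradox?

No

Healthcare: the hybrid format 19/47 = 40.4%, the chronological format 13/43 = 30.2% → the hybrid format
Finance: the hybrid format 16/23 = 69.6%, the chronological format 8/12 = 66.7% → the hybrid format
Manufacturing: the hybrid format 21/53 = 39.6%, the chronological format 12/46 = 26.1% → the hybrid format
Tech: the hybrid format 60/191 = 31.4%, the chronological format 32/134 = 23.9% → the hybrid format
Overall: the hybrid format 116/314 = 36.9%, the chronological format 65/235 = 27.7% → the hybrid format
The hybrid format wins overall and in every industry group — no reversal.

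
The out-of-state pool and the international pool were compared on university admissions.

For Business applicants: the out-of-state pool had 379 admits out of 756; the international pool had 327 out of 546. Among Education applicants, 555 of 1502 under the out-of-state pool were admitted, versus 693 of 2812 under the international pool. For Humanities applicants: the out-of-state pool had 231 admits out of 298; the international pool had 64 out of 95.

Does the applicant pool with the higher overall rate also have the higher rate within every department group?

Business: the out-of-state pool 379/756 = 50.1%, the international pool 327/546 = 59.9% → the international pool
Education: the out-of-state pool 555/1502 = 37.0%, the international pool 693/2812 = 24.6% → the out-of-state pool
Humanities: the out-of-state pool 231/298 = 77.5%, the international pool 64/95 = 67.4% → the out-of-state pool
Overall: the out-of-state pool 1165/2556 = 45.6%, the international pool 1084/3453 = 31.4% → the out-of-state pool
Neither sweeps: the out-of-state pool wins 2 of 3 groups, the international pool wins 1. The out-of-state pool wins overall but not every group — no Simpson reversal.

No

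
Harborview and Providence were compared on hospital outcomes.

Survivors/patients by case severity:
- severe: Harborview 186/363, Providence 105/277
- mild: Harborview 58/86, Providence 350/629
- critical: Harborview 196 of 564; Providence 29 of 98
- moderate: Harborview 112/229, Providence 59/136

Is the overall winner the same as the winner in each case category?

Severe: Harborview 186/363 = 51.2%, Providence 105/277 = 37.9% → Harborview
Mild: Harborview 58/86 = 67.4%, Providence 350/629 = 55.6% → Harborview
Critical: Harborview 196/564 = 34.8%, Providence 29/98 = 29.6% → Harborview
Moderate: Harborview 112/229 = 48.9%, Providence 59/136 = 43.4% → Harborview
Overall: Harborview 552/1242 = 44.4%, Providence 543/1140 = 47.6% → Providence
Harborview wins each case group but Providence wins overall — the comparison reverses. Harborview's patients skew toward critical, which has a lower base rate.

No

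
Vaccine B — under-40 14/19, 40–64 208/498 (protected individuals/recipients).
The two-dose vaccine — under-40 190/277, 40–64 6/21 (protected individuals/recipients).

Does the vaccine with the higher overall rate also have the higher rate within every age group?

Under-40: Vaccine B 14/19 = 73.7%, the two-dose vaccine 190/277 = 68.6% → Vaccine B
40–64: Vaccine B 208/498 = 41.8%, the two-dose vaccine 6/21 = 28.6% → Vaccine B
Overall: Vaccine B 222/517 = 42.9%, the two-dose vaccine 196/298 = 65.8% → the two-dose vaccine
Vaccine B wins each age group but the two-dose vaccine wins overall — the comparison reverses. Vaccine B's recipients skew toward 40–64, which has a lower base rate.

No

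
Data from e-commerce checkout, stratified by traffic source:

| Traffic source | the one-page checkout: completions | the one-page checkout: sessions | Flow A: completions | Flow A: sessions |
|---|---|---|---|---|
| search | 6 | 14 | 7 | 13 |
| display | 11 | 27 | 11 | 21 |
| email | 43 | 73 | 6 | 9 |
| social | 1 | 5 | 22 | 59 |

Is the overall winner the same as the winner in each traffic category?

Search: the one-page checkout 6/14 = 42.9%, Flow A 7/13 = 53.8% → Flow A
Display: the one-page checkout 11/27 = 40.7%, Flow A 11/21 = 52.4% → Flow A
Email: the one-page checkout 43/73 = 58.9%, Flow A 6/9 = 66.7% → Flow A
Social: the one-page checkout 1/5 = 20.0%, Flow A 22/59 = 37.3% → Flow A
Overall: the one-page checkout 61/119 = 51.3%, Flow A 46/102 = 45.1% → the one-page checkout
Flow A wins each traffic group but the one-page checkout wins overall — the comparison reverses. Flow A's sessions skew toward social, which has a lower base rate.

No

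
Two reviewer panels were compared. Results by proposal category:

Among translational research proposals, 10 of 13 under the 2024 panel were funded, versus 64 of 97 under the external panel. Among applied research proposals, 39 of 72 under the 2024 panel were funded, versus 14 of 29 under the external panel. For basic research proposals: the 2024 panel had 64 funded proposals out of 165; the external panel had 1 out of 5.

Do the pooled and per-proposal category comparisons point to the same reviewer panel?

Translational research: the 2024 panel 10/13 = 76.9%, the external panel 64/97 = 66.0% → the 2024 panel
Applied research: the 2024 panel 39/72 = 54.2%, the external panel 14/29 = 48.3% → the 2024 panel
Basic research: the 2024 panel 64/165 = 38.8%, the external panel 1/5 = 20.0% → the 2024 panel
Overall: the 2024 panel 113/250 = 45.2%, the external panel 79/131 = 60.3% → the external panel
The 2024 panel wins each proposal group but the external panel wins overall — the comparison reverses. The 2024 panel's proposals skew toward basic research, which has a lower base rate.

No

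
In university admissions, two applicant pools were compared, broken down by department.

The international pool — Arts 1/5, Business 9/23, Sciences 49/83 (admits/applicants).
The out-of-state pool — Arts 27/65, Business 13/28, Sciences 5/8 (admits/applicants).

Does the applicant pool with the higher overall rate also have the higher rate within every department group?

No

Arts: the international pool 1/5 = 20.0%, the out-of-state pool 27/65 = 41.5% → the out-of-state pool
Business: the international pool 9/23 = 39.1%, the out-of-state pool 13/28 = 46.4% → the out-of-state pool
Sciences: the international pool 49/83 = 59.0%, the out-of-state pool 5/8 = 62.5% → the out-of-state pool
Overall: the international pool 59/111 = 53.2%, the out-of-state pool 45/101 = 44.6% → the international pool
The out-of-state pool wins each department group but the international pool wins overall — the comparison reverses. The out-of-state pool's applicants skew toward Arts, which has a lower base rate.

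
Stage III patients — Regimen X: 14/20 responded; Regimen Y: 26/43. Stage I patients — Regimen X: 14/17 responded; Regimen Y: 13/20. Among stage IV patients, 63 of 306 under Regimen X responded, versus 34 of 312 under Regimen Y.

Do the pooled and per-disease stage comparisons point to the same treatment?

Yes

Stage III: Regimen X 14/20 = 70.0%, Regimen Y 26/43 = 60.5% → Regimen X
Stage I: Regimen X 14/17 = 82.4%, Regimen Y 13/20 = 65.0% → Regimen X
Stage IV: Regimen X 63/306 = 20.6%, Regimen Y 34/312 = 10.9% → Regimen X
Overall: Regimen X 91/343 = 26.5%, Regimen Y 73/375 = 19.5% → Regimen X
Regimen X wins overall and in every disease group — no reversal.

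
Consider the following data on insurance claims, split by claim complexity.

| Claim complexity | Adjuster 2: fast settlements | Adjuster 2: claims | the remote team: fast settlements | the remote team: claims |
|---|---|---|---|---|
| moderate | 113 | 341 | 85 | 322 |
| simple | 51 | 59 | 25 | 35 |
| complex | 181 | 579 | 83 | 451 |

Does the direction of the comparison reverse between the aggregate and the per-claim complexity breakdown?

Moderate: Adjuster 2 113/341 = 33.1%, the remote team 85/322 = 26.4% → Adjuster 2
Simple: Adjuster 2 51/59 = 86.4%, the remote team 25/35 = 71.4% → Adjuster 2
Complex: Adjuster 2 181/579 = 31.3%, the remote team 83/451 = 18.4% → Adjuster 2
Overall: Adjuster 2 345/979 = 35.2%, the remote team 193/808 = 23.9% → Adjuster 2
Adjuster 2 wins overall and in every claim group — no reversal.

No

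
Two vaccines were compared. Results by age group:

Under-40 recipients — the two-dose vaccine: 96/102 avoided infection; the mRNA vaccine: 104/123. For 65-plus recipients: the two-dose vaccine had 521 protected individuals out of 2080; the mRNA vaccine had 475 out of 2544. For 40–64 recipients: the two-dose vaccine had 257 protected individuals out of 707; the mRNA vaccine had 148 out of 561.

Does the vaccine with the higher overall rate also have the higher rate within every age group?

Yes

Under-40: the two-dose vaccine 96/102 = 94.1%, the mRNA vaccine 104/123 = 84.6% → the two-dose vaccine
65-plus: the two-dose vaccine 521/2080 = 25.0%, the mRNA vaccine 475/2544 = 18.7% → the two-dose vaccine
40–64: the two-dose vaccine 257/707 = 36.4%, the mRNA vaccine 148/561 = 26.4% → the two-dose vaccine
Overall: the two-dose vaccine 874/2889 = 30.3%, the mRNA vaccine 727/3228 = 22.5% → the two-dose vaccine
The two-dose vaccine wins overall and in every age group — no reversal.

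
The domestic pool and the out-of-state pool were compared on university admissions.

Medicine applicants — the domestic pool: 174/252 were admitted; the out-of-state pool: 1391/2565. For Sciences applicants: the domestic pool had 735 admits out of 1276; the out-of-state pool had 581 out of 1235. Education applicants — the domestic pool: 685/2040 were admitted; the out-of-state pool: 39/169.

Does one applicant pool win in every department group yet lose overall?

Medicine: the domestic pool 174/252 = 69.0%, the out-of-state pool 1391/2565 = 54.2% → the domestic pool
Sciences: the domestic pool 735/1276 = 57.6%, the out-of-state pool 581/1235 = 47.0% → the domestic pool
Education: the domestic pool 685/2040 = 33.6%, the out-of-state pool 39/169 = 23.1% → the domestic pool
Overall: the domestic pool 1594/3568 = 44.7%, the out-of-state pool 2011/3969 = 50.7% → the out-of-state pool
The domestic pool wins each department group but the out-of-state pool wins overall — the comparison reverses. The domestic pool's applicants skew toward Education, which has a lower base rate.

Yes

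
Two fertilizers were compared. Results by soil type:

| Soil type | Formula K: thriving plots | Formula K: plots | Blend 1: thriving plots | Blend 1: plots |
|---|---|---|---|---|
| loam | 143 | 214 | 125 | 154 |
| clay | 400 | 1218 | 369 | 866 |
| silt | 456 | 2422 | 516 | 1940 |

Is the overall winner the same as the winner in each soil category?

Loam: Formula K 143/214 = 66.8%, Blend 1 125/154 = 81.2% → Blend 1
Clay: Formula K 400/1218 = 32.8%, Blend 1 369/866 = 42.6% → Blend 1
Silt: Formula K 456/2422 = 18.8%, Blend 1 516/1940 = 26.6% → Blend 1
Overall: Formula K 999/3854 = 25.9%, Blend 1 1010/2960 = 34.1% → Blend 1
Blend 1 wins overall and in every soil group — no reversal.

Yes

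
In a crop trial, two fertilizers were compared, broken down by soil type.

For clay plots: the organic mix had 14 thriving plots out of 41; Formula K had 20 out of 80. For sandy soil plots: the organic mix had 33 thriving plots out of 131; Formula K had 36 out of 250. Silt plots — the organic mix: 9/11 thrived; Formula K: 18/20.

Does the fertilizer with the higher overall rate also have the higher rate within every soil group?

No

Clay: the organic mix 14/41 = 34.1%, Formula K 20/80 = 25.0% → the organic mix
Sandy soil: the organic mix 33/131 = 25.2%, Formula K 36/250 = 14.4% → the organic mix
Silt: the organic mix 9/11 = 81.8%, Formula K 18/20 = 90.0% → Formula K
Overall: the organic mix 56/183 = 30.6%, Formula K 74/350 = 21.1% → the organic mix
Neither sweeps: the organic mix wins 2 of 3 groups, Formula K wins 1. The organic mix wins overall but not every group — no Simpson reversal.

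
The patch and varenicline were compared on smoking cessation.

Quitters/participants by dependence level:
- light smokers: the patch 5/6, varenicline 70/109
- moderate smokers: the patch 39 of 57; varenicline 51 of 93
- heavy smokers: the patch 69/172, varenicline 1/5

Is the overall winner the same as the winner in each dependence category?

No

Light smokers: the patch 5/6 = 83.3%, varenicline 70/109 = 64.2% → the patch
Moderate smokers: the patch 39/57 = 68.4%, varenicline 51/93 = 54.8% → the patch
Heavy smokers: the patch 69/172 = 40.1%, varenicline 1/5 = 20.0% → the patch
Overall: the patch 113/235 = 48.1%, varenicline 122/207 = 58.9% → varenicline
The patch wins each dependence group but varenicline wins overall — the comparison reverses. The patch's participants skew toward heavy smokers, which has a lower base rate.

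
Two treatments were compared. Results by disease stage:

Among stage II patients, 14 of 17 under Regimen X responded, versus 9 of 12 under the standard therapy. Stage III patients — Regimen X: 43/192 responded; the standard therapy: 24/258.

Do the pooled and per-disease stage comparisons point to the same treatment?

Yes

Stage II: Regimen X 14/17 = 82.4%, the standard therapy 9/12 = 75.0% → Regimen X
Stage III: Regimen X 43/192 = 22.4%, the standard therapy 24/258 = 9.3% → Regimen X
Overall: Regimen X 57/209 = 27.3%, the standard therapy 33/270 = 12.2% → Regimen X
Regimen X wins overall and in every disease group — no reversal.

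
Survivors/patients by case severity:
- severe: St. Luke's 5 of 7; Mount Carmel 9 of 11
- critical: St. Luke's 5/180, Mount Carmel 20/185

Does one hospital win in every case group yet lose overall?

No

Severe: St. Luke's 5/7 = 71.4%, Mount Carmel 9/11 = 81.8% → Mount Carmel
Critical: St. Luke's 5/180 = 2.8%, Mount Carmel 20/185 = 10.8% → Mount Carmel
Overall: St. Luke's 10/187 = 5.3%, Mount Carmel 29/196 = 14.8% → Mount Carmel
Mount Carmel wins overall and in every case group — no reversal.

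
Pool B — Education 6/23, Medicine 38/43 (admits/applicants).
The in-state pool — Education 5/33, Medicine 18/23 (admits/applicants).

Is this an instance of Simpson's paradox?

No

Education: Pool B 6/23 = 26.1%, the in-state pool 5/33 = 15.2% → Pool B
Medicine: Pool B 38/43 = 88.4%, the in-state pool 18/23 = 78.3% → Pool B
Overall: Pool B 44/66 = 66.7%, the in-state pool 23/56 = 41.1% → Pool B
Pool B wins overall and in every department group — no reversal.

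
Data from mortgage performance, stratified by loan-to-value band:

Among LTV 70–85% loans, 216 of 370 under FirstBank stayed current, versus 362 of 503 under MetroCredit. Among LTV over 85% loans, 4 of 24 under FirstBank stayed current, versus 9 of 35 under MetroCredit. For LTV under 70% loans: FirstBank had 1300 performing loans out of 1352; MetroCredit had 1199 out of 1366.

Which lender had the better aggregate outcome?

FirstBank

LTV 70–85%: FirstBank 216/370 = 58.4%, MetroCredit 362/503 = 72.0% → MetroCredit
LTV over 85%: FirstBank 4/24 = 16.7%, MetroCredit 9/35 = 25.7% → MetroCredit
LTV under 70%: FirstBank 1300/1352 = 96.2%, MetroCredit 1199/1366 = 87.8% → FirstBank
Overall: FirstBank 1520/1746 = 87.1%, MetroCredit 1570/1904 = 82.5% → FirstBank
(Neither sweeps every loan-to-value group, but FirstBank has the higher pooled rate.)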